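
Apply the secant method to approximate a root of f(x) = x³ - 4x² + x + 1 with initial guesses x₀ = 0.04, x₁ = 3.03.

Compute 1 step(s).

f(x) = x³ - 4x² + x + 1
x₀ = 0.04, x₁ = 3.03

Secant formula: x_{n+1} = x_n - f(x_n)(x_n - x_{n-1})/(f(x_n) - f(x_{n-1}))

Iteration 1:
  f(0.040000) = 1.033664
  f(3.030000) = -4.875473
  x_2 = 3.030000 - (-4.875473)×(3.030000 - 0.040000)/(-4.875473 - 1.033664)
       = 0.563030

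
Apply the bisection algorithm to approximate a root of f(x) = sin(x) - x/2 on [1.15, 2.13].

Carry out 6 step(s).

f(x) = sin(x) - x/2
Initial interval: [1.15, 2.13]

Iteration 1:
  c_1 = (1.150000 + 2.130000)/2 = 1.640000
  f(c_1) = f(1.640000) = 0.177606
  f(a) × f(c) ≥ 0, new interval: [1.640000, 2.130000]
Iteration 2:
  c_2 = (1.640000 + 2.130000)/2 = 1.885000
  f(c_2) = f(1.885000) = 0.008543
  f(a) × f(c) ≥ 0, new interval: [1.885000, 2.130000]
Iteration 3:
  c_3 = (1.885000 + 2.130000)/2 = 2.007500
  f(c_3) = f(2.007500) = -0.097599
  f(a) × f(c) < 0, new interval: [1.885000, 2.007500]
Iteration 4:
  c_4 = (1.885000 + 2.007500)/2 = 1.946250
  f(c_4) = f(1.946250) = -0.042784
  f(a) × f(c) < 0, new interval: [1.885000, 1.946250]
Iteration 5:
  c_5 = (1.885000 + 1.946250)/2 = 1.915625
  f(c_5) = f(1.915625) = -0.016679
  f(a) × f(c) < 0, new interval: [1.885000, 1.915625]
Iteration 6:
  c_6 = (1.885000 + 1.915625)/2 = 1.900312
  f(c_6) = f(1.900312) = -0.003957
  f(a) × f(c) < 0, new interval: [1.885000, 1.900312]

After 6 iteration(s), the approximation is c_6 = 1.900312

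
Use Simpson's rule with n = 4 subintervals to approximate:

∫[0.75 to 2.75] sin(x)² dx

f(x) = sin(x)²
a = 0.75, b = 2.75, n = 4
h = (b - a)/n = 0.500000

Simpson's rule: (h/3)[f(x₀) + 4f(x₁) + 2f(x₂) + ... + f(xₙ)]

x_0 = 0.7500, f(x_0) = 0.464631, coefficient = 1
x_1 = 1.2500, f(x_1) = 0.900572, coefficient = 4
x_2 = 1.7500, f(x_2) = 0.968228, coefficient = 2
x_3 = 2.2500, f(x_3) = 0.605398, coefficient = 4
x_4 = 2.7500, f(x_4) = 0.145665, coefficient = 1

I ≈ (0.500000/3) × 8.570632 = 1.428439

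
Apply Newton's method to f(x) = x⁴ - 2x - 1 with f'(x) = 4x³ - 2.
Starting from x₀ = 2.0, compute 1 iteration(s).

f(x) = x⁴ - 2x - 1
f'(x) = 4x³ - 2
x₀ = 2.0

Newton-Raphson formula: x_{n+1} = x_n - f(x_n)/f'(x_n)

Iteration 1:
  f(2.000000) = 11.000000
  f'(2.000000) = 30.000000
  x_1 = 2.000000 - 11.000000/30.000000 = 1.633333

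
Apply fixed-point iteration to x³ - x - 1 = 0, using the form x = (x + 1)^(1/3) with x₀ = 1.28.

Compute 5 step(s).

Equation: x³ - x - 1 = 0
Fixed-point form: x = (x + 1)^(1/3)
x₀ = 1.28

x_1 = g(1.280000) = 1.316169
x_2 = g(1.316169) = 1.323092
x_3 = g(1.323092) = 1.324409
x_4 = g(1.324409) = 1.324659
x_5 = g(1.324659) = 1.324707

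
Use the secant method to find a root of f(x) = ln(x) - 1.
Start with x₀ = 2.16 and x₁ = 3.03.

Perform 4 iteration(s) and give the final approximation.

f(x) = ln(x) - 1
x₀ = 2.16, x₁ = 3.03

Secant formula: x_{n+1} = x_n - f(x_n)(x_n - x_{n-1})/(f(x_n) - f(x_{n-1}))

Iteration 1:
  f(2.160000) = -0.229892
  f(3.030000) = 0.108563
  x_2 = 3.030000 - 0.108563×(3.030000 - 2.160000)/(0.108563 - (-0.229892))
       = 2.750939
Iteration 2:
  f(3.030000) = 0.108563
  f(2.750939) = 0.011942
  x_3 = 2.750939 - 0.011942×(2.750939 - 3.030000)/(0.011942 - 0.108563)
       = 2.716447
Iteration 3:
  f(2.750939) = 0.011942
  f(2.716447) = -0.000675
  x_4 = 2.716447 - (-0.000675)×(2.716447 - 2.750939)/(-0.000675 - 0.011942)
       = 2.718293
Iteration 4:
  f(2.716447) = -0.000675
  f(2.718293) = 0.000004
  x_5 = 2.718293 - 0.000004×(2.718293 - 2.716447)/(0.000004 - (-0.000675))
       = 2.718282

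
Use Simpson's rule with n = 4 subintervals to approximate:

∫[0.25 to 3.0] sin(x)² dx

f(x) = sin(x)²
a = 0.25, b = 3.0, n = 4
h = (b - a)/n = 0.687500

Simpson's rule: (h/3)[f(x₀) + 4f(x₁) + 2f(x₂) + ... + f(xₙ)]

x_0 = 0.2500, f(x_0) = 0.061209, coefficient = 1
x_1 = 0.9375, f(x_1) = 0.649767, coefficient = 4
x_2 = 1.6250, f(x_2) = 0.997065, coefficient = 2
x_3 = 2.3125, f(x_3) = 0.543639, coefficient = 4
x_4 = 3.0000, f(x_4) = 0.019915, coefficient = 1

I ≈ (0.687500/3) × 6.848876 = 1.569534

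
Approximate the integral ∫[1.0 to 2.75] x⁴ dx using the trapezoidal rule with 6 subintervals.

f(x) = x⁴
a = 1.0, b = 2.75, n = 6
h = (b - a)/n = 0.291667

Trapezoidal rule: (h/2)[f(x₀) + 2f(x₁) + 2f(x₂) + ... + f(xₙ)]

x_0 = 1.0000, f(x_0) = 1.000000, coefficient = 1
x_1 = 1.2917, f(x_1) = 2.783568, coefficient = 2
x_2 = 1.5833, f(x_2) = 6.284770, coefficient = 2
x_3 = 1.8750, f(x_3) = 12.359619, coefficient = 2
x_4 = 2.1667, f(x_4) = 22.037809, coefficient = 2
x_5 = 2.4583, f(x_5) = 36.522717, coefficient = 2
x_6 = 2.7500, f(x_6) = 57.191406, coefficient = 1

I ≈ (0.291667/2) × 218.168373 = 31.816221
Exact value: 31.255273
Error: 0.560948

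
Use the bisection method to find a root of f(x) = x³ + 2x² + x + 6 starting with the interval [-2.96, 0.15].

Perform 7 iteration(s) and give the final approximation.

f(x) = x³ + 2x² + x + 6
Initial interval: [-2.96, 0.15]

Iteration 1:
  c_1 = (-2.960000 + 0.150000)/2 = -1.405000
  f(c_1) = f(-1.405000) = 5.769545
  f(a) × f(c) < 0, new interval: [-2.960000, -1.405000]
Iteration 2:
  c_2 = (-2.960000 + (-1.405000))/2 = -2.182500
  f(c_2) = f(-2.182500) = 2.948197
  f(a) × f(c) < 0, new interval: [-2.960000, -2.182500]
Iteration 3:
  c_3 = (-2.960000 + (-2.182500))/2 = -2.571250
  f(c_3) = f(-2.571250) = -0.347970
  f(a) × f(c) ≥ 0, new interval: [-2.571250, -2.182500]
Iteration 4:
  c_4 = (-2.571250 + (-2.182500))/2 = -2.376875
  f(c_4) = f(-2.376875) = 1.493957
  f(a) × f(c) < 0, new interval: [-2.571250, -2.376875]
Iteration 5:
  c_5 = (-2.571250 + (-2.376875))/2 = -2.474063
  f(c_5) = f(-2.474063) = 0.624208
  f(a) × f(c) < 0, new interval: [-2.571250, -2.474063]
Iteration 6:
  c_6 = (-2.571250 + (-2.474063))/2 = -2.522656
  f(c_6) = f(-2.522656) = 0.151267
  f(a) × f(c) < 0, new interval: [-2.571250, -2.522656]
Iteration 7:
  c_7 = (-2.571250 + (-2.522656))/2 = -2.546953
  f(c_7) = f(-2.546953) = -0.095022
  f(a) × f(c) ≥ 0, new interval: [-2.546953, -2.522656]

After 7 iteration(s), the approximation is c_7 = -2.546953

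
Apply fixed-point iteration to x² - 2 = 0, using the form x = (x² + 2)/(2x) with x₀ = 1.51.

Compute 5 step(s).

Equation: x² - 2 = 0
Fixed-point form: x = (x² + 2)/(2x)
x₀ = 1.51

x_1 = g(1.510000) = 1.417252
x_2 = g(1.417252) = 1.414217
x_3 = g(1.414217) = 1.414214
x_4 = g(1.414214) = 1.414214
x_5 = g(1.414214) = 1.414214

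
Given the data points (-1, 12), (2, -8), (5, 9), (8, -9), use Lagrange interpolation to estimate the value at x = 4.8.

Lagrange interpolation formula:
P(x) = Σ yᵢ × Lᵢ(x)
where Lᵢ(x) = Π_{j≠i} (x - xⱼ)/(xᵢ - xⱼ)

L_0(4.8) = (4.8 - 2)/(-1 - 2) × (4.8 - 5)/(-1 - 5) × (4.8 - 8)/(-1 - 8) = -0.011062
L_1(4.8) = (4.8 - (-1))/(2 - (-1)) × (4.8 - 5)/(2 - 5) × (4.8 - 8)/(2 - 8) = 0.068741
L_2(4.8) = (4.8 - (-1))/(5 - (-1)) × (4.8 - 2)/(5 - 2) × (4.8 - 8)/(5 - 8) = 0.962370
L_3(4.8) = (4.8 - (-1))/(8 - (-1)) × (4.8 - 2)/(8 - 2) × (4.8 - 5)/(8 - 5) = -0.020049

P(4.8) = 12×L_0(4.8) + (-8)×L_1(4.8) + 9×L_2(4.8) + (-9)×L_3(4.8)
P(4.8) = 8.159111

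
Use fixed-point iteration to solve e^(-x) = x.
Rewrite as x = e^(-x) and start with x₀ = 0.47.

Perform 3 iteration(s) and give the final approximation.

Equation: e^(-x) = x
Fixed-point form: x = e^(-x)
x₀ = 0.47

x_1 = g(0.470000) = 0.625002
x_2 = g(0.625002) = 0.535260
x_3 = g(0.535260) = 0.585517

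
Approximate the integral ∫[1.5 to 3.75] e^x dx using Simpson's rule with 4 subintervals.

f(x) = e^x
a = 1.5, b = 3.75, n = 4
h = (b - a)/n = 0.562500

Simpson's rule: (h/3)[f(x₀) + 4f(x₁) + 2f(x₂) + ... + f(xₙ)]

x_0 = 1.5000, f(x_0) = 4.481689, coefficient = 1
x_1 = 2.0625, f(x_1) = 7.865609, coefficient = 4
x_2 = 2.6250, f(x_2) = 13.804574, coefficient = 2
x_3 = 3.1875, f(x_3) = 24.227782, coefficient = 4
x_4 = 3.7500, f(x_4) = 42.521082, coefficient = 1

I ≈ (0.562500/3) × 202.985485 = 38.059779
Exact value: 38.039393
Error: 0.020386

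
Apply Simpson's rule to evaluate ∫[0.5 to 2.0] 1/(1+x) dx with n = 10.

f(x) = 1/(1+x)
a = 0.5, b = 2.0, n = 10
h = (b - a)/n = 0.150000

Simpson's rule: (h/3)[f(x₀) + 4f(x₁) + 2f(x₂) + ... + f(xₙ)]

x_0 = 0.5000, f(x_0) = 0.666667, coefficient = 1
x_1 = 0.6500, f(x_1) = 0.606061, coefficient = 4
x_2 = 0.8000, f(x_2) = 0.555556, coefficient = 2
x_3 = 0.9500, f(x_3) = 0.512821, coefficient = 4
x_4 = 1.1000, f(x_4) = 0.476190, coefficient = 2
x_5 = 1.2500, f(x_5) = 0.444444, coefficient = 4
x_6 = 1.4000, f(x_6) = 0.416667, coefficient = 2
x_7 = 1.5500, f(x_7) = 0.392157, coefficient = 4
x_8 = 1.7000, f(x_8) = 0.370370, coefficient = 2
x_9 = 1.8500, f(x_9) = 0.350877, coefficient = 4
x_10 = 2.0000, f(x_10) = 0.333333, coefficient = 1

I ≈ (0.150000/3) × 13.863005 = 0.693150
Exact value: 0.693147
Error: 0.000003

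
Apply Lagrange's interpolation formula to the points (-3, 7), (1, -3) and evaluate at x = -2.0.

Lagrange interpolation formula:
P(x) = Σ yᵢ × Lᵢ(x)
where Lᵢ(x) = Π_{j≠i} (x - xⱼ)/(xᵢ - xⱼ)

L_0(-2.0) = (-2.0 - 1)/(-3 - 1) = 0.750000
L_1(-2.0) = (-2.0 - (-3))/(1 - (-3)) = 0.250000

P(-2.0) = 7×L_0(-2.0) + (-3)×L_1(-2.0)
P(-2.0) = 4.500000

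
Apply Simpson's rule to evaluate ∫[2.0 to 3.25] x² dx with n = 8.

f(x) = x²
a = 2.0, b = 3.25, n = 8
h = (b - a)/n = 0.156250

Simpson's rule: (h/3)[f(x₀) + 4f(x₁) + 2f(x₂) + ... + f(xₙ)]

x_0 = 2.0000, f(x_0) = 4.000000, coefficient = 1
x_1 = 2.1562, f(x_1) = 4.649414, coefficient = 4
x_2 = 2.3125, f(x_2) = 5.347656, coefficient = 2
x_3 = 2.4688, f(x_3) = 6.094727, coefficient = 4
x_4 = 2.6250, f(x_4) = 6.890625, coefficient = 2
x_5 = 2.7812, f(x_5) = 7.735352, coefficient = 4
x_6 = 2.9375, f(x_6) = 8.628906, coefficient = 2
x_7 = 3.0938, f(x_7) = 9.571289, coefficient = 4
x_8 = 3.2500, f(x_8) = 10.562500, coefficient = 1

I ≈ (0.156250/3) × 168.500000 = 8.776042
Exact value: 8.776042
Error: 0.000000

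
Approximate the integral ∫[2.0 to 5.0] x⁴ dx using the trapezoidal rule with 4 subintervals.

f(x) = x⁴
a = 2.0, b = 5.0, n = 4
h = (b - a)/n = 0.750000

Trapezoidal rule: (h/2)[f(x₀) + 2f(x₁) + 2f(x₂) + ... + f(xₙ)]

x_0 = 2.0000, f(x_0) = 16.000000, coefficient = 1
x_1 = 2.7500, f(x_1) = 57.191406, coefficient = 2
x_2 = 3.5000, f(x_2) = 150.062500, coefficient = 2
x_3 = 4.2500, f(x_3) = 326.253906, coefficient = 2
x_4 = 5.0000, f(x_4) = 625.000000, coefficient = 1

I ≈ (0.750000/2) × 1708.015625 = 640.505859
Exact value: 618.600000
Error: 21.905859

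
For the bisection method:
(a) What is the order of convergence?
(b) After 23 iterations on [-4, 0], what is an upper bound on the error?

(a) Bisection has linear (order 1) convergence; the error is halved each step.

(b) Error bound = (b-a)/2^n = (0 - (-4))/2^{23}
    = 4/2^{23}

(a) 1 (linear); (b) error ≤ 4.77e-07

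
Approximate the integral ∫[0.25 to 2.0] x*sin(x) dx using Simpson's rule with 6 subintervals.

f(x) = x*sin(x)
a = 0.25, b = 2.0, n = 6
h = (b - a)/n = 0.291667

Simpson's rule: (h/3)[f(x₀) + 4f(x₁) + 2f(x₂) + ... + f(xₙ)]

x_0 = 0.2500, f(x_0) = 0.061851, coefficient = 1
x_1 = 0.5417, f(x_1) = 0.279264, coefficient = 4
x_2 = 0.8333, f(x_2) = 0.616814, coefficient = 2
x_3 = 1.1250, f(x_3) = 1.015051, coefficient = 4
x_4 = 1.4167, f(x_4) = 1.399873, coefficient = 2
x_5 = 1.7083, f(x_5) = 1.692201, coefficient = 4
x_6 = 2.0000, f(x_6) = 1.818595, coefficient = 1

I ≈ (0.291667/3) × 17.859885 = 1.736378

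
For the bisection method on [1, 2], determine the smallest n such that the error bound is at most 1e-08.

We need (b-a)/2^n ≤ 1e-08
(2 - 1)/2^n ≤ 1e-08
1/2^n ≤ 1e-08
2^n ≥ 100000000
n ≥ log₂(100000000) = 26.58
n ≥ 27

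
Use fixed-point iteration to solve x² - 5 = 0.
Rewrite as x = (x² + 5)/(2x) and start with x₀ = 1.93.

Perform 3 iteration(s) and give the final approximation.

Equation: x² - 5 = 0
Fixed-point form: x = (x² + 5)/(2x)
x₀ = 1.93

x_1 = g(1.930000) = 2.260337
x_2 = g(2.260337) = 2.236198
x_3 = g(2.236198) = 2.236068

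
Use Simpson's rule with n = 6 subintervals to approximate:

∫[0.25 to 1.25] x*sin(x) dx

f(x) = x*sin(x)
a = 0.25, b = 1.25, n = 6
h = (b - a)/n = 0.166667

Simpson's rule: (h/3)[f(x₀) + 4f(x₁) + 2f(x₂) + ... + f(xₙ)]

x_0 = 0.2500, f(x_0) = 0.061851, coefficient = 1
x_1 = 0.4167, f(x_1) = 0.168631, coefficient = 4
x_2 = 0.5833, f(x_2) = 0.321305, coefficient = 2
x_3 = 0.7500, f(x_3) = 0.511229, coefficient = 4
x_4 = 0.9167, f(x_4) = 0.727446, coefficient = 2
x_5 = 1.0833, f(x_5) = 0.957151, coefficient = 4
x_6 = 1.2500, f(x_6) = 1.186231, coefficient = 1

I ≈ (0.166667/3) × 9.893630 = 0.549646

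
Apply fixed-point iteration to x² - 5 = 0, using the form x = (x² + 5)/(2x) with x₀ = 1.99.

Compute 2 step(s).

Equation: x² - 5 = 0
Fixed-point form: x = (x² + 5)/(2x)
x₀ = 1.99

x_1 = g(1.990000) = 2.251281
x_2 = g(2.251281) = 2.236119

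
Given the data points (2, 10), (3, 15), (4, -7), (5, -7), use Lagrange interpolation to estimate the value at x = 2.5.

Lagrange interpolation formula:
P(x) = Σ yᵢ × Lᵢ(x)
where Lᵢ(x) = Π_{j≠i} (x - xⱼ)/(xᵢ - xⱼ)

L_0(2.5) = (2.5 - 3)/(2 - 3) × (2.5 - 4)/(2 - 4) × (2.5 - 5)/(2 - 5) = 0.312500
L_1(2.5) = (2.5 - 2)/(3 - 2) × (2.5 - 4)/(3 - 4) × (2.5 - 5)/(3 - 5) = 0.937500
L_2(2.5) = (2.5 - 2)/(4 - 2) × (2.5 - 3)/(4 - 3) × (2.5 - 5)/(4 - 5) = -0.312500
L_3(2.5) = (2.5 - 2)/(5 - 2) × (2.5 - 3)/(5 - 3) × (2.5 - 4)/(5 - 4) = 0.062500

P(2.5) = 10×L_0(2.5) + 15×L_1(2.5) + (-7)×L_2(2.5) + (-7)×L_3(2.5)
P(2.5) = 18.937500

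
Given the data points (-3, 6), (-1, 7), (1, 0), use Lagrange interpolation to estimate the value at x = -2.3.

Lagrange interpolation formula:
P(x) = Σ yᵢ × Lᵢ(x)
where Lᵢ(x) = Π_{j≠i} (x - xⱼ)/(xᵢ - xⱼ)

L_0(-2.3) = (-2.3 - (-1))/(-3 - (-1)) × (-2.3 - 1)/(-3 - 1) = 0.536250
L_1(-2.3) = (-2.3 - (-3))/(-1 - (-3)) × (-2.3 - 1)/(-1 - 1) = 0.577500
L_2(-2.3) = (-2.3 - (-3))/(1 - (-3)) × (-2.3 - (-1))/(1 - (-1)) = -0.113750

P(-2.3) = 6×L_0(-2.3) + 7×L_1(-2.3) + 0×L_2(-2.3)
P(-2.3) = 7.260000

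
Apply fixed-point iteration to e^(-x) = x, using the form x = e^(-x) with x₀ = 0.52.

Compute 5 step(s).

Equation: e^(-x) = x
Fixed-point form: x = e^(-x)
x₀ = 0.52

x_1 = g(0.520000) = 0.594521
x_2 = g(0.594521) = 0.551827
x_3 = g(0.551827) = 0.575897
x_4 = g(0.575897) = 0.562201
x_5 = g(0.562201) = 0.569953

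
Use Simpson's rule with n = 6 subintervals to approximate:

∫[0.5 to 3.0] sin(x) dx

f(x) = sin(x)
a = 0.5, b = 3.0, n = 6
h = (b - a)/n = 0.416667

Simpson's rule: (h/3)[f(x₀) + 4f(x₁) + 2f(x₂) + ... + f(xₙ)]

x_0 = 0.5000, f(x_0) = 0.479426, coefficient = 1
x_1 = 0.9167, f(x_1) = 0.793578, coefficient = 4
x_2 = 1.3333, f(x_2) = 0.971938, coefficient = 2
x_3 = 1.7500, f(x_3) = 0.983986, coefficient = 4
x_4 = 2.1667, f(x_4) = 0.827660, coefficient = 2
x_5 = 2.5833, f(x_5) = 0.529711, coefficient = 4
x_6 = 3.0000, f(x_6) = 0.141120, coefficient = 1

I ≈ (0.416667/3) × 13.448839 = 1.867894
Exact value: 1.867575
Error: 0.000319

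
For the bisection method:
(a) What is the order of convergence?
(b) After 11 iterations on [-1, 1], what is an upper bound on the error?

(a) Bisection has linear (order 1) convergence; the error is halved each step.

(b) Error bound = (b-a)/2^n = (1 - (-1))/2^{11}
    = 2/2^{11}

(a) 1 (linear); (b) error ≤ 9.77e-04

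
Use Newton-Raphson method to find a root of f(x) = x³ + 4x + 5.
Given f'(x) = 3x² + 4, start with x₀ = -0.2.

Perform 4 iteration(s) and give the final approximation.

f(x) = x³ + 4x + 5
f'(x) = 3x² + 4
x₀ = -0.2

Newton-Raphson formula: x_{n+1} = x_n - f(x_n)/f'(x_n)

Iteration 1:
  f(-0.200000) = 4.192000
  f'(-0.200000) = 4.120000
  x_1 = -0.200000 - 4.192000/4.120000 = -1.217476
Iteration 2:
  f(-1.217476) = -1.674503
  f'(-1.217476) = 8.446741
  x_2 = -1.217476 - (-1.674503)/8.446741 = -1.019233
Iteration 3:
  f(-1.019233) = -0.135750
  f'(-1.019233) = 7.116509
  x_3 = -1.019233 - (-0.135750)/7.116509 = -1.000158
Iteration 4:
  f(-1.000158) = -0.001106
  f'(-1.000158) = 7.000948
  x_4 = -1.000158 - (-0.001106)/7.000948 = -1.000000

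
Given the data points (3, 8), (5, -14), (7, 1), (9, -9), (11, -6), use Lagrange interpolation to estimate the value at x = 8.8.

Lagrange interpolation formula:
P(x) = Σ yᵢ × Lᵢ(x)
where Lᵢ(x) = Π_{j≠i} (x - xⱼ)/(xᵢ - xⱼ)

L_0(8.8) = (8.8 - 5)/(3 - 5) × (8.8 - 7)/(3 - 7) × (8.8 - 9)/(3 - 9) × (8.8 - 11)/(3 - 11) = 0.007837
L_1(8.8) = (8.8 - 3)/(5 - 3) × (8.8 - 7)/(5 - 7) × (8.8 - 9)/(5 - 9) × (8.8 - 11)/(5 - 11) = -0.047850
L_2(8.8) = (8.8 - 3)/(7 - 3) × (8.8 - 5)/(7 - 5) × (8.8 - 9)/(7 - 9) × (8.8 - 11)/(7 - 11) = 0.151525
L_3(8.8) = (8.8 - 3)/(9 - 3) × (8.8 - 5)/(9 - 5) × (8.8 - 7)/(9 - 7) × (8.8 - 11)/(9 - 11) = 0.909150
L_4(8.8) = (8.8 - 3)/(11 - 3) × (8.8 - 5)/(11 - 5) × (8.8 - 7)/(11 - 7) × (8.8 - 9)/(11 - 9) = -0.020662

P(8.8) = 8×L_0(8.8) + (-14)×L_1(8.8) + 1×L_2(8.8) + (-9)×L_3(8.8) + (-6)×L_4(8.8)
P(8.8) = -7.174250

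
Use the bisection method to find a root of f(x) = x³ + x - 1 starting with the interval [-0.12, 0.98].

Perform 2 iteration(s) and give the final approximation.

f(x) = x³ + x - 1
Initial interval: [-0.12, 0.98]

Iteration 1:
  c_1 = (-0.120000 + 0.980000)/2 = 0.430000
  f(c_1) = f(0.430000) = -0.490493
  f(a) × f(c) ≥ 0, new interval: [0.430000, 0.980000]
Iteration 2:
  c_2 = (0.430000 + 0.980000)/2 = 0.705000
  f(c_2) = f(0.705000) = 0.055403
  f(a) × f(c) < 0, new interval: [0.430000, 0.705000]

After 2 iteration(s), the approximation is c_2 = 0.705000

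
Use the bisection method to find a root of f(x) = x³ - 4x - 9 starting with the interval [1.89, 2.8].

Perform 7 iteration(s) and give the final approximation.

f(x) = x³ - 4x - 9
Initial interval: [1.89, 2.8]

Iteration 1:
  c_1 = (1.890000 + 2.800000)/2 = 2.345000
  f(c_1) = f(2.345000) = -5.484786
  f(a) × f(c) ≥ 0, new interval: [2.345000, 2.800000]
Iteration 2:
  c_2 = (2.345000 + 2.800000)/2 = 2.572500
  f(c_2) = f(2.572500) = -2.265822
  f(a) × f(c) ≥ 0, new interval: [2.572500, 2.800000]
Iteration 3:
  c_3 = (2.572500 + 2.800000)/2 = 2.686250
  f(c_3) = f(2.686250) = -0.361184
  f(a) × f(c) ≥ 0, new interval: [2.686250, 2.800000]
Iteration 4:
  c_4 = (2.686250 + 2.800000)/2 = 2.743125
  f(c_4) = f(2.743125) = 0.668788
  f(a) × f(c) < 0, new interval: [2.686250, 2.743125]
Iteration 5:
  c_5 = (2.686250 + 2.743125)/2 = 2.714688
  f(c_5) = f(2.714688) = 0.147216
  f(a) × f(c) < 0, new interval: [2.686250, 2.714688]
Iteration 6:
  c_6 = (2.686250 + 2.714688)/2 = 2.700469
  f(c_6) = f(2.700469) = -0.108622
  f(a) × f(c) ≥ 0, new interval: [2.700469, 2.714688]
Iteration 7:
  c_7 = (2.700469 + 2.714688)/2 = 2.707578
  f(c_7) = f(2.707578) = 0.018887
  f(a) × f(c) < 0, new interval: [2.700469, 2.707578]

After 7 iteration(s), the approximation is c_7 = 2.707578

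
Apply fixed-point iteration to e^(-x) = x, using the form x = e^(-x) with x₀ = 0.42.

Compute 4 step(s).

Equation: e^(-x) = x
Fixed-point form: x = e^(-x)
x₀ = 0.42

x_1 = g(0.420000) = 0.657047
x_2 = g(0.657047) = 0.518380
x_3 = g(0.518380) = 0.595484
x_4 = g(0.595484) = 0.551295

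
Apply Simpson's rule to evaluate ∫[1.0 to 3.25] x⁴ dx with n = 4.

f(x) = x⁴
a = 1.0, b = 3.25, n = 4
h = (b - a)/n = 0.562500

Simpson's rule: (h/3)[f(x₀) + 4f(x₁) + 2f(x₂) + ... + f(xₙ)]

x_0 = 1.0000, f(x_0) = 1.000000, coefficient = 1
x_1 = 1.5625, f(x_1) = 5.960464, coefficient = 4
x_2 = 2.1250, f(x_2) = 20.390869, coefficient = 2
x_3 = 2.6875, f(x_3) = 52.166763, coefficient = 4
x_4 = 3.2500, f(x_4) = 111.566406, coefficient = 1

I ≈ (0.562500/3) × 385.857056 = 72.348198
Exact value: 72.318164
Error: 0.030034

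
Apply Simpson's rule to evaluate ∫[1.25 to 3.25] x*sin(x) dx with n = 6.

f(x) = x*sin(x)
a = 1.25, b = 3.25, n = 6
h = (b - a)/n = 0.333333

Simpson's rule: (h/3)[f(x₀) + 4f(x₁) + 2f(x₂) + ... + f(xₙ)]

x_0 = 1.2500, f(x_0) = 1.186231, coefficient = 1
x_1 = 1.5833, f(x_1) = 1.583209, coefficient = 4
x_2 = 1.9167, f(x_2) = 1.803163, coefficient = 2
x_3 = 2.2500, f(x_3) = 1.750665, coefficient = 4
x_4 = 2.5833, f(x_4) = 1.368419, coefficient = 2
x_5 = 2.9167, f(x_5) = 0.650516, coefficient = 4
x_6 = 3.2500, f(x_6) = -0.351634, coefficient = 1

I ≈ (0.333333/3) × 23.115321 = 2.568369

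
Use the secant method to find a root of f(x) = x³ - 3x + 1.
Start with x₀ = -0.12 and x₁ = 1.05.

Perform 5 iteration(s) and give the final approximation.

f(x) = x³ - 3x + 1
x₀ = -0.12, x₁ = 1.05

Secant formula: x_{n+1} = x_n - f(x_n)(x_n - x_{n-1})/(f(x_n) - f(x_{n-1}))

Iteration 1:
  f(-0.120000) = 1.358272
  f(1.050000) = -0.992375
  x_2 = 1.050000 - (-0.992375)×(1.050000 - (-0.120000))/(-0.992375 - 1.358272)
       = 0.556060
Iteration 2:
  f(1.050000) = -0.992375
  f(0.556060) = -0.496245
  x_3 = 0.556060 - (-0.496245)×(0.556060 - 1.050000)/(-0.496245 - (-0.992375))
       = 0.062006
Iteration 3:
  f(0.556060) = -0.496245
  f(0.062006) = 0.814220
  x_4 = 0.062006 - 0.814220×(0.062006 - 0.556060)/(0.814220 - (-0.496245))
       = 0.368972
Iteration 4:
  f(0.062006) = 0.814220
  f(0.368972) = -0.056685
  x_5 = 0.368972 - (-0.056685)×(0.368972 - 0.062006)/(-0.056685 - 0.814220)
       = 0.348993
Iteration 5:
  f(0.368972) = -0.056685
  f(0.348993) = -0.004472
  x_6 = 0.348993 - (-0.004472)×(0.348993 - 0.368972)/(-0.004472 - (-0.056685))
       = 0.347281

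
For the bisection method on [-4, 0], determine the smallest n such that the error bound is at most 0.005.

We need (b-a)/2^n ≤ 0.005
(0 - (-4))/2^n ≤ 0.005
4/2^n ≤ 0.005
2^n ≥ 800
n ≥ log₂(800) = 9.64
n ≥ 10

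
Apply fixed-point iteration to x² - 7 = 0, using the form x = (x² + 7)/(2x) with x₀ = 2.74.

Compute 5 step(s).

Equation: x² - 7 = 0
Fixed-point form: x = (x² + 7)/(2x)
x₀ = 2.74

x_1 = g(2.740000) = 2.647372
x_2 = g(2.647372) = 2.645752
x_3 = g(2.645752) = 2.645751
x_4 = g(2.645751) = 2.645751
x_5 = g(2.645751) = 2.645751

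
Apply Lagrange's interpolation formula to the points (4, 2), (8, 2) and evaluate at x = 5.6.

Lagrange interpolation formula:
P(x) = Σ yᵢ × Lᵢ(x)
where Lᵢ(x) = Π_{j≠i} (x - xⱼ)/(xᵢ - xⱼ)

L_0(5.6) = (5.6 - 8)/(4 - 8) = 0.600000
L_1(5.6) = (5.6 - 4)/(8 - 4) = 0.400000

P(5.6) = 2×L_0(5.6) + 2×L_1(5.6)
P(5.6) = 2.000000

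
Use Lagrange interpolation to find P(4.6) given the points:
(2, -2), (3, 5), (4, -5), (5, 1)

Lagrange interpolation formula:
P(x) = Σ yᵢ × Lᵢ(x)
where Lᵢ(x) = Π_{j≠i} (x - xⱼ)/(xᵢ - xⱼ)

L_0(4.6) = (4.6 - 3)/(2 - 3) × (4.6 - 4)/(2 - 4) × (4.6 - 5)/(2 - 5) = 0.064000
L_1(4.6) = (4.6 - 2)/(3 - 2) × (4.6 - 4)/(3 - 4) × (4.6 - 5)/(3 - 5) = -0.312000
L_2(4.6) = (4.6 - 2)/(4 - 2) × (4.6 - 3)/(4 - 3) × (4.6 - 5)/(4 - 5) = 0.832000
L_3(4.6) = (4.6 - 2)/(5 - 2) × (4.6 - 3)/(5 - 3) × (4.6 - 4)/(5 - 4) = 0.416000

P(4.6) = (-2)×L_0(4.6) + 5×L_1(4.6) + (-5)×L_2(4.6) + 1×L_3(4.6)
P(4.6) = -5.432000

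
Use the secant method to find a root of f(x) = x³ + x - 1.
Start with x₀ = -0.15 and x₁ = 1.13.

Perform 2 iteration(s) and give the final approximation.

f(x) = x³ + x - 1
x₀ = -0.15, x₁ = 1.13

Secant formula: x_{n+1} = x_n - f(x_n)(x_n - x_{n-1})/(f(x_n) - f(x_{n-1}))

Iteration 1:
  f(-0.150000) = -1.153375
  f(1.130000) = 1.572897
  x_2 = 1.130000 - 1.572897×(1.130000 - (-0.150000))/(1.572897 - (-1.153375))
       = 0.391516
Iteration 2:
  f(1.130000) = 1.572897
  f(0.391516) = -0.548471
  x_3 = 0.391516 - (-0.548471)×(0.391516 - 1.130000)/(-0.548471 - 1.572897)
       = 0.582448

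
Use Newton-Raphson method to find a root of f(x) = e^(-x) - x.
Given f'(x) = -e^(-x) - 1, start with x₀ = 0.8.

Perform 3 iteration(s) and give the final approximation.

f(x) = e^(-x) - x
f'(x) = -e^(-x) - 1
x₀ = 0.8

Newton-Raphson formula: x_{n+1} = x_n - f(x_n)/f'(x_n)

Iteration 1:
  f(0.800000) = -0.350671
  f'(0.800000) = -1.449329
  x_1 = 0.800000 - (-0.350671)/(-1.449329) = 0.558046
Iteration 2:
  f(0.558046) = 0.014280
  f'(0.558046) = -1.572326
  x_2 = 0.558046 - 0.014280/(-1.572326) = 0.567128
Iteration 3:
  f(0.567128) = 0.000024
  f'(0.567128) = -1.567152
  x_3 = 0.567128 - 0.000024/(-1.567152) = 0.567143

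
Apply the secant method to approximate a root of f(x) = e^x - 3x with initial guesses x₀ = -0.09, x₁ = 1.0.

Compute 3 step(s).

f(x) = e^x - 3x
x₀ = -0.09, x₁ = 1.0

Secant formula: x_{n+1} = x_n - f(x_n)(x_n - x_{n-1})/(f(x_n) - f(x_{n-1}))

Iteration 1:
  f(-0.090000) = 1.183931
  f(1.000000) = -0.281718
  x_2 = 1.000000 - (-0.281718)×(1.000000 - (-0.090000))/(-0.281718 - 1.183931)
       = 0.790487
Iteration 2:
  f(1.000000) = -0.281718
  f(0.790487) = -0.166991
  x_3 = 0.790487 - (-0.166991)×(0.790487 - 1.000000)/(-0.166991 - (-0.281718))
       = 0.485530
Iteration 3:
  f(0.790487) = -0.166991
  f(0.485530) = 0.168447
  x_4 = 0.485530 - 0.168447×(0.485530 - 0.790487)/(0.168447 - (-0.166991))
       = 0.638670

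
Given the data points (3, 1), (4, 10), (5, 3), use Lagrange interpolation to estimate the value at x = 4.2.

Lagrange interpolation formula:
P(x) = Σ yᵢ × Lᵢ(x)
where Lᵢ(x) = Π_{j≠i} (x - xⱼ)/(xᵢ - xⱼ)

L_0(4.2) = (4.2 - 4)/(3 - 4) × (4.2 - 5)/(3 - 5) = -0.080000
L_1(4.2) = (4.2 - 3)/(4 - 3) × (4.2 - 5)/(4 - 5) = 0.960000
L_2(4.2) = (4.2 - 3)/(5 - 3) × (4.2 - 4)/(5 - 4) = 0.120000

P(4.2) = 1×L_0(4.2) + 10×L_1(4.2) + 3×L_2(4.2)
P(4.2) = 9.880000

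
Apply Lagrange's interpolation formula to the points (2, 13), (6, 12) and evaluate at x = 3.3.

Lagrange interpolation formula:
P(x) = Σ yᵢ × Lᵢ(x)
where Lᵢ(x) = Π_{j≠i} (x - xⱼ)/(xᵢ - xⱼ)

L_0(3.3) = (3.3 - 6)/(2 - 6) = 0.675000
L_1(3.3) = (3.3 - 2)/(6 - 2) = 0.325000

P(3.3) = 13×L_0(3.3) + 12×L_1(3.3)
P(3.3) = 12.675000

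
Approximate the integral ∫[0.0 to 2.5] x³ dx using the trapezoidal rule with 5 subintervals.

f(x) = x³
a = 0.0, b = 2.5, n = 5
h = (b - a)/n = 0.500000

Trapezoidal rule: (h/2)[f(x₀) + 2f(x₁) + 2f(x₂) + ... + f(xₙ)]

x_0 = 0.0000, f(x_0) = 0.000000, coefficient = 1
x_1 = 0.5000, f(x_1) = 0.125000, coefficient = 2
x_2 = 1.0000, f(x_2) = 1.000000, coefficient = 2
x_3 = 1.5000, f(x_3) = 3.375000, coefficient = 2
x_4 = 2.0000, f(x_4) = 8.000000, coefficient = 2
x_5 = 2.5000, f(x_5) = 15.625000, coefficient = 1

I ≈ (0.500000/2) × 40.625000 = 10.156250
Exact value: 9.765625
Error: 0.390625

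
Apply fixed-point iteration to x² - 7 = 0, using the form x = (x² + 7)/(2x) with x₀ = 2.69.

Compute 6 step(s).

Equation: x² - 7 = 0
Fixed-point form: x = (x² + 7)/(2x)
x₀ = 2.69

x_1 = g(2.690000) = 2.646115
x_2 = g(2.646115) = 2.645751
x_3 = g(2.645751) = 2.645751
x_4 = g(2.645751) = 2.645751
x_5 = g(2.645751) = 2.645751
x_6 = g(2.645751) = 2.645751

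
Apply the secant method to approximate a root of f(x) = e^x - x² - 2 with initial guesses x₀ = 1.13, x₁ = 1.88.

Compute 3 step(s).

f(x) = e^x - x² - 2
x₀ = 1.13, x₁ = 1.88

Secant formula: x_{n+1} = x_n - f(x_n)(x_n - x_{n-1})/(f(x_n) - f(x_{n-1}))

Iteration 1:
  f(1.130000) = -0.181243
  f(1.880000) = 1.019105
  x_2 = 1.880000 - 1.019105×(1.880000 - 1.130000)/(1.019105 - (-0.181243))
       = 1.243244
Iteration 2:
  f(1.880000) = 1.019105
  f(1.243244) = -0.078814
  x_3 = 1.243244 - (-0.078814)×(1.243244 - 1.880000)/(-0.078814 - 1.019105)
       = 1.288954
Iteration 3:
  f(1.243244) = -0.078814
  f(1.288954) = -0.032414
  x_4 = 1.288954 - (-0.032414)×(1.288954 - 1.243244)/(-0.032414 - (-0.078814))
       = 1.320886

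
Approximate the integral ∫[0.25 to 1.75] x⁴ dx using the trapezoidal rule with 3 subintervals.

f(x) = x⁴
a = 0.25, b = 1.75, n = 3
h = (b - a)/n = 0.500000

Trapezoidal rule: (h/2)[f(x₀) + 2f(x₁) + 2f(x₂) + ... + f(xₙ)]

x_0 = 0.2500, f(x_0) = 0.003906, coefficient = 1
x_1 = 0.7500, f(x_1) = 0.316406, coefficient = 2
x_2 = 1.2500, f(x_2) = 2.441406, coefficient = 2
x_3 = 1.7500, f(x_3) = 9.378906, coefficient = 1

I ≈ (0.500000/2) × 14.898438 = 3.724609
Exact value: 3.282422
Error: 0.442187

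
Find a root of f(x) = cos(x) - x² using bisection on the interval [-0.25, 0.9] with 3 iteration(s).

f(x) = cos(x) - x²
Initial interval: [-0.25, 0.9]

Iteration 1:
  c_1 = (-0.250000 + 0.900000)/2 = 0.325000
  f(c_1) = f(0.325000) = 0.842026
  f(a) × f(c) ≥ 0, new interval: [0.325000, 0.900000]
Iteration 2:
  c_2 = (0.325000 + 0.900000)/2 = 0.612500
  f(c_2) = f(0.612500) = 0.443057
  f(a) × f(c) ≥ 0, new interval: [0.612500, 0.900000]
Iteration 3:
  c_3 = (0.612500 + 0.900000)/2 = 0.756250
  f(c_3) = f(0.756250) = 0.155500
  f(a) × f(c) ≥ 0, new interval: [0.756250, 0.900000]

After 3 iteration(s), the approximation is c_3 = 0.756250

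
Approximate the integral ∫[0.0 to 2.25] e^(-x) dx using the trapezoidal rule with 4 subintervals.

f(x) = e^(-x)
a = 0.0, b = 2.25, n = 4
h = (b - a)/n = 0.562500

Trapezoidal rule: (h/2)[f(x₀) + 2f(x₁) + 2f(x₂) + ... + f(xₙ)]

x_0 = 0.0000, f(x_0) = 1.000000, coefficient = 1
x_1 = 0.5625, f(x_1) = 0.569783, coefficient = 2
x_2 = 1.1250, f(x_2) = 0.324652, coefficient = 2
x_3 = 1.6875, f(x_3) = 0.184981, coefficient = 2
x_4 = 2.2500, f(x_4) = 0.105399, coefficient = 1

I ≈ (0.562500/2) × 3.264233 = 0.918065
Exact value: 0.894601
Error: 0.023465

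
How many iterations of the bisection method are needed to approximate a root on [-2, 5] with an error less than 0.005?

We need (b-a)/2^n ≤ 0.005
(5 - (-2))/2^n ≤ 0.005
7/2^n ≤ 0.005
2^n ≥ 1400
n ≥ log₂(1400) = 10.45
n ≥ 11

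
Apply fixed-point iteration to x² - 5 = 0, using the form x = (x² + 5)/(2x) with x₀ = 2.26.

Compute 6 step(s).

Equation: x² - 5 = 0
Fixed-point form: x = (x² + 5)/(2x)
x₀ = 2.26

x_1 = g(2.260000) = 2.236195
x_2 = g(2.236195) = 2.236068
x_3 = g(2.236068) = 2.236068
x_4 = g(2.236068) = 2.236068
x_5 = g(2.236068) = 2.236068
x_6 = g(2.236068) = 2.236068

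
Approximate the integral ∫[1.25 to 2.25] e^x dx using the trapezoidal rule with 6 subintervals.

f(x) = e^x
a = 1.25, b = 2.25, n = 6
h = (b - a)/n = 0.166667

Trapezoidal rule: (h/2)[f(x₀) + 2f(x₁) + 2f(x₂) + ... + f(xₙ)]

x_0 = 1.2500, f(x_0) = 3.490343, coefficient = 1
x_1 = 1.4167, f(x_1) = 4.123353, coefficient = 2
x_2 = 1.5833, f(x_2) = 4.871166, coefficient = 2
x_3 = 1.7500, f(x_3) = 5.754603, coefficient = 2
x_4 = 1.9167, f(x_4) = 6.798260, coefficient = 2
x_5 = 2.0833, f(x_5) = 8.031195, coefficient = 2
x_6 = 2.2500, f(x_6) = 9.487736, coefficient = 1

I ≈ (0.166667/2) × 72.135232 = 6.011269
Exact value: 5.997393
Error: 0.013876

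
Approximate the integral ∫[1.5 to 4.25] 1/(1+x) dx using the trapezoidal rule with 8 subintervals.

f(x) = 1/(1+x)
a = 1.5, b = 4.25, n = 8
h = (b - a)/n = 0.343750

Trapezoidal rule: (h/2)[f(x₀) + 2f(x₁) + 2f(x₂) + ... + f(xₙ)]

x_0 = 1.5000, f(x_0) = 0.400000, coefficient = 1
x_1 = 1.8438, f(x_1) = 0.351648, coefficient = 2
x_2 = 2.1875, f(x_2) = 0.313725, coefficient = 2
x_3 = 2.5312, f(x_3) = 0.283186, coefficient = 2
x_4 = 2.8750, f(x_4) = 0.258065, coefficient = 2
x_5 = 3.2188, f(x_5) = 0.237037, coefficient = 2
x_6 = 3.5625, f(x_6) = 0.219178, coefficient = 2
x_7 = 3.9062, f(x_7) = 0.203822, coefficient = 2
x_8 = 4.2500, f(x_8) = 0.190476, coefficient = 1

I ≈ (0.343750/2) × 4.323798 = 0.743153
Exact value: 0.741937
Error: 0.001215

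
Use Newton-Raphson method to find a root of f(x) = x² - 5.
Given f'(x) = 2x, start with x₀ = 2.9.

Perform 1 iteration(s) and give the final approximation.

f(x) = x² - 5
f'(x) = 2x
x₀ = 2.9

Newton-Raphson formula: x_{n+1} = x_n - f(x_n)/f'(x_n)

Iteration 1:
  f(2.900000) = 3.410000
  f'(2.900000) = 5.800000
  x_1 = 2.900000 - 3.410000/5.800000 = 2.312069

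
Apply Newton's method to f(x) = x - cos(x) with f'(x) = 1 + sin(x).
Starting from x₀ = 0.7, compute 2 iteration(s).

f(x) = x - cos(x)
f'(x) = 1 + sin(x)
x₀ = 0.7

Newton-Raphson formula: x_{n+1} = x_n - f(x_n)/f'(x_n)

Iteration 1:
  f(0.700000) = -0.064842
  f'(0.700000) = 1.644218
  x_1 = 0.700000 - (-0.064842)/1.644218 = 0.739436
Iteration 2:
  f(0.739436) = 0.000588
  f'(0.739436) = 1.673872
  x_2 = 0.739436 - 0.000588/1.673872 = 0.739085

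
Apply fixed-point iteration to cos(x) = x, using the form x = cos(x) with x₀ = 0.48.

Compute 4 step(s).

Equation: cos(x) = x
Fixed-point form: x = cos(x)
x₀ = 0.48

x_1 = g(0.480000) = 0.886995
x_2 = g(0.886995) = 0.631744
x_3 = g(0.631744) = 0.806999
x_4 = g(0.806999) = 0.691669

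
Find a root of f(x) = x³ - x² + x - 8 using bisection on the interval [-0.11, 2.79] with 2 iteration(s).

f(x) = x³ - x² + x - 8
Initial interval: [-0.11, 2.79]

Iteration 1:
  c_1 = (-0.110000 + 2.790000)/2 = 1.340000
  f(c_1) = f(1.340000) = -6.049496
  f(a) × f(c) ≥ 0, new interval: [1.340000, 2.790000]
Iteration 2:
  c_2 = (1.340000 + 2.790000)/2 = 2.065000
  f(c_2) = f(2.065000) = -1.393600
  f(a) × f(c) ≥ 0, new interval: [2.065000, 2.790000]

After 2 iteration(s), the approximation is c_2 = 2.065000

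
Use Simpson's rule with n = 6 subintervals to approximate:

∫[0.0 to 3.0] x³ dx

f(x) = x³
a = 0.0, b = 3.0, n = 6
h = (b - a)/n = 0.500000

Simpson's rule: (h/3)[f(x₀) + 4f(x₁) + 2f(x₂) + ... + f(xₙ)]

x_0 = 0.0000, f(x_0) = 0.000000, coefficient = 1
x_1 = 0.5000, f(x_1) = 0.125000, coefficient = 4
x_2 = 1.0000, f(x_2) = 1.000000, coefficient = 2
x_3 = 1.5000, f(x_3) = 3.375000, coefficient = 4
x_4 = 2.0000, f(x_4) = 8.000000, coefficient = 2
x_5 = 2.5000, f(x_5) = 15.625000, coefficient = 4
x_6 = 3.0000, f(x_6) = 27.000000, coefficient = 1

I ≈ (0.500000/3) × 121.500000 = 20.250000
Exact value: 20.250000
Error: 0.000000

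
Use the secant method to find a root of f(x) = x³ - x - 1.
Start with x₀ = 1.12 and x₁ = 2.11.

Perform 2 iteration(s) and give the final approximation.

f(x) = x³ - x - 1
x₀ = 1.12, x₁ = 2.11

Secant formula: x_{n+1} = x_n - f(x_n)(x_n - x_{n-1})/(f(x_n) - f(x_{n-1}))

Iteration 1:
  f(1.120000) = -0.715072
  f(2.110000) = 6.283931
  x_2 = 2.110000 - 6.283931×(2.110000 - 1.120000)/(6.283931 - (-0.715072))
       = 1.221146
Iteration 2:
  f(2.110000) = 6.283931
  f(1.221146) = -0.400176
  x_3 = 1.221146 - (-0.400176)×(1.221146 - 2.110000)/(-0.400176 - 6.283931)
       = 1.274362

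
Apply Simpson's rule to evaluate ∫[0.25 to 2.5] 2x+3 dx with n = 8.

f(x) = 2x+3
a = 0.25, b = 2.5, n = 8
h = (b - a)/n = 0.281250

Simpson's rule: (h/3)[f(x₀) + 4f(x₁) + 2f(x₂) + ... + f(xₙ)]

x_0 = 0.2500, f(x_0) = 3.500000, coefficient = 1
x_1 = 0.5312, f(x_1) = 4.062500, coefficient = 4
x_2 = 0.8125, f(x_2) = 4.625000, coefficient = 2
x_3 = 1.0938, f(x_3) = 5.187500, coefficient = 4
x_4 = 1.3750, f(x_4) = 5.750000, coefficient = 2
x_5 = 1.6562, f(x_5) = 6.312500, coefficient = 4
x_6 = 1.9375, f(x_6) = 6.875000, coefficient = 2
x_7 = 2.2188, f(x_7) = 7.437500, coefficient = 4
x_8 = 2.5000, f(x_8) = 8.000000, coefficient = 1

I ≈ (0.281250/3) × 138.000000 = 12.937500
Exact value: 12.937500
Error: 0.000000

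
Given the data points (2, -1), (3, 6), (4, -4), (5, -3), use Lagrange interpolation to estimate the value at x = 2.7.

Lagrange interpolation formula:
P(x) = Σ yᵢ × Lᵢ(x)
where Lᵢ(x) = Π_{j≠i} (x - xⱼ)/(xᵢ - xⱼ)

L_0(2.7) = (2.7 - 3)/(2 - 3) × (2.7 - 4)/(2 - 4) × (2.7 - 5)/(2 - 5) = 0.149500
L_1(2.7) = (2.7 - 2)/(3 - 2) × (2.7 - 4)/(3 - 4) × (2.7 - 5)/(3 - 5) = 1.046500
L_2(2.7) = (2.7 - 2)/(4 - 2) × (2.7 - 3)/(4 - 3) × (2.7 - 5)/(4 - 5) = -0.241500
L_3(2.7) = (2.7 - 2)/(5 - 2) × (2.7 - 3)/(5 - 3) × (2.7 - 4)/(5 - 4) = 0.045500

P(2.7) = (-1)×L_0(2.7) + 6×L_1(2.7) + (-4)×L_2(2.7) + (-3)×L_3(2.7)
P(2.7) = 6.959000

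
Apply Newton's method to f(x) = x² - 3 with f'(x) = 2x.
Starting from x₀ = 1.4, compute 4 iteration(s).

f(x) = x² - 3
f'(x) = 2x
x₀ = 1.4

Newton-Raphson formula: x_{n+1} = x_n - f(x_n)/f'(x_n)

Iteration 1:
  f(1.400000) = -1.040000
  f'(1.400000) = 2.800000
  x_1 = 1.400000 - (-1.040000)/2.800000 = 1.771429
Iteration 2:
  f(1.771429) = 0.137959
  f'(1.771429) = 3.542857
  x_2 = 1.771429 - 0.137959/3.542857 = 1.732488
Iteration 3:
  f(1.732488) = 0.001516
  f'(1.732488) = 3.464977
  x_3 = 1.732488 - 0.001516/3.464977 = 1.732051
Iteration 4:
  f(1.732051) = 0.000000
  f'(1.732051) = 3.464102
  x_4 = 1.732051 - 0.000000/3.464102 = 1.732051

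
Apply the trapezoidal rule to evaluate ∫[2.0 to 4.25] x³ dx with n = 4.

f(x) = x³
a = 2.0, b = 4.25, n = 4
h = (b - a)/n = 0.562500

Trapezoidal rule: (h/2)[f(x₀) + 2f(x₁) + 2f(x₂) + ... + f(xₙ)]

x_0 = 2.0000, f(x_0) = 8.000000, coefficient = 1
x_1 = 2.5625, f(x_1) = 16.826416, coefficient = 2
x_2 = 3.1250, f(x_2) = 30.517578, coefficient = 2
x_3 = 3.6875, f(x_3) = 50.141357, coefficient = 2
x_4 = 4.2500, f(x_4) = 76.765625, coefficient = 1

I ≈ (0.562500/2) × 279.736328 = 78.675842
Exact value: 77.563477
Error: 1.112366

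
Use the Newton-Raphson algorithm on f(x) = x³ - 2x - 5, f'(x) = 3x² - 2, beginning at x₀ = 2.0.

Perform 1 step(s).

f(x) = x³ - 2x - 5
f'(x) = 3x² - 2
x₀ = 2.0

Newton-Raphson formula: x_{n+1} = x_n - f(x_n)/f'(x_n)

Iteration 1:
  f(2.000000) = -1.000000
  f'(2.000000) = 10.000000
  x_1 = 2.000000 - (-1.000000)/10.000000 = 2.100000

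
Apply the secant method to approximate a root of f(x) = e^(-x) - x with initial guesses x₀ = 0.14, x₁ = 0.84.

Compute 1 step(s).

f(x) = e^(-x) - x
x₀ = 0.14, x₁ = 0.84

Secant formula: x_{n+1} = x_n - f(x_n)(x_n - x_{n-1})/(f(x_n) - f(x_{n-1}))

Iteration 1:
  f(0.140000) = 0.729358
  f(0.840000) = -0.408289
  x_2 = 0.840000 - (-0.408289)×(0.840000 - 0.140000)/(-0.408289 - 0.729358)
       = 0.588778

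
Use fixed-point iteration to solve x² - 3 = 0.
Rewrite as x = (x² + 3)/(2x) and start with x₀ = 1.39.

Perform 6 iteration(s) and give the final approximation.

Equation: x² - 3 = 0
Fixed-point form: x = (x² + 3)/(2x)
x₀ = 1.39

x_1 = g(1.390000) = 1.774137
x_2 = g(1.774137) = 1.732550
x_3 = g(1.732550) = 1.732051
x_4 = g(1.732051) = 1.732051
x_5 = g(1.732051) = 1.732051
x_6 = g(1.732051) = 1.732051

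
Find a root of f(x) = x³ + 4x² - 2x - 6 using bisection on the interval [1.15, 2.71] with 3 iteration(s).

f(x) = x³ + 4x² - 2x - 6
Initial interval: [1.15, 2.71]

Iteration 1:
  c_1 = (1.150000 + 2.710000)/2 = 1.930000
  f(c_1) = f(1.930000) = 12.228657
  f(a) × f(c) < 0, new interval: [1.150000, 1.930000]
Iteration 2:
  c_2 = (1.150000 + 1.930000)/2 = 1.540000
  f(c_2) = f(1.540000) = 4.058664
  f(a) × f(c) < 0, new interval: [1.150000, 1.540000]
Iteration 3:
  c_3 = (1.150000 + 1.540000)/2 = 1.345000
  f(c_3) = f(1.345000) = 0.979239
  f(a) × f(c) < 0, new interval: [1.150000, 1.345000]

After 3 iteration(s), the approximation is c_3 = 1.345000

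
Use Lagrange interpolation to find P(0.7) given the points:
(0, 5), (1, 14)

Lagrange interpolation formula:
P(x) = Σ yᵢ × Lᵢ(x)
where Lᵢ(x) = Π_{j≠i} (x - xⱼ)/(xᵢ - xⱼ)

L_0(0.7) = (0.7 - 1)/(0 - 1) = 0.300000
L_1(0.7) = (0.7 - 0)/(1 - 0) = 0.700000

P(0.7) = 5×L_0(0.7) + 14×L_1(0.7)
P(0.7) = 11.300000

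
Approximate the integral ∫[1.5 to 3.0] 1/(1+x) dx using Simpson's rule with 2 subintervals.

f(x) = 1/(1+x)
a = 1.5, b = 3.0, n = 2
h = (b - a)/n = 0.750000

Simpson's rule: (h/3)[f(x₀) + 4f(x₁) + 2f(x₂) + ... + f(xₙ)]

x_0 = 1.5000, f(x_0) = 0.400000, coefficient = 1
x_1 = 2.2500, f(x_1) = 0.307692, coefficient = 4
x_2 = 3.0000, f(x_2) = 0.250000, coefficient = 1

I ≈ (0.750000/3) × 1.880769 = 0.470192
Exact value: 0.470004
Error: 0.000189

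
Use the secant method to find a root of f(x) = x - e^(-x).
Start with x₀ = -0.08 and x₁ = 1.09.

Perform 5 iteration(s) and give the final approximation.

f(x) = x - e^(-x)
x₀ = -0.08, x₁ = 1.09

Secant formula: x_{n+1} = x_n - f(x_n)(x_n - x_{n-1})/(f(x_n) - f(x_{n-1}))

Iteration 1:
  f(-0.080000) = -1.163287
  f(1.090000) = 0.753784
  x_2 = 1.090000 - 0.753784×(1.090000 - (-0.080000))/(0.753784 - (-1.163287))
       = 0.629961
Iteration 2:
  f(1.090000) = 0.753784
  f(0.629961) = 0.097349
  x_3 = 0.629961 - 0.097349×(0.629961 - 1.090000)/(0.097349 - 0.753784)
       = 0.561738
Iteration 3:
  f(0.629961) = 0.097349
  f(0.561738) = -0.008479
  x_4 = 0.561738 - (-0.008479)×(0.561738 - 0.629961)/(-0.008479 - 0.097349)
       = 0.567204
Iteration 4:
  f(0.561738) = -0.008479
  f(0.567204) = 0.000095
  x_5 = 0.567204 - 0.000095×(0.567204 - 0.561738)/(0.000095 - (-0.008479))
       = 0.567143
Iteration 5:
  f(0.567204) = 0.000095
  f(0.567143) = 0.000000
  x_6 = 0.567143 - 0.000000×(0.567143 - 0.567204)/(0.000000 - 0.000095)
       = 0.567143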